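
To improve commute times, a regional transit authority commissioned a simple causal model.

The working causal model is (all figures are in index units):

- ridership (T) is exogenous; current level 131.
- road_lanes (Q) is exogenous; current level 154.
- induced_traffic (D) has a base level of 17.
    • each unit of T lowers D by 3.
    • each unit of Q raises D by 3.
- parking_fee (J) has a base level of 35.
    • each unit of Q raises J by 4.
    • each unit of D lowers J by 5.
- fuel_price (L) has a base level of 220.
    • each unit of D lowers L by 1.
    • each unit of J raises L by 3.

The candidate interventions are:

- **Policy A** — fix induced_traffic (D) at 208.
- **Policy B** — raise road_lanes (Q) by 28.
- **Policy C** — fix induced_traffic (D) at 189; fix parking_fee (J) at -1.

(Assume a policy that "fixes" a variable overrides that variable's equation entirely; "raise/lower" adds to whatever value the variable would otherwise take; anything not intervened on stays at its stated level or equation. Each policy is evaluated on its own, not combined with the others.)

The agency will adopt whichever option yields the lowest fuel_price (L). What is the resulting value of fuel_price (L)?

-1155

Policy A (D := 208):
  T = 131
  Q = 154
  D = 208
  J = 35 + 4·154 − 5·208 = -389
  L = 220 − 208 + 3·(-389) = -1155
Policy B (Q + 28):
  T = 131
  Q = 154 + 28 = 182
  D = 17 − 3·131 + 3·182 = 170
  J = 35 + 4·182 − 5·170 = -87
  L = 220 − 170 + 3·(-87) = -211
Policy C (D := 189, J := -1):
  T = 131
  Q = 154
  D = 189
  J = -1
  L = 220 − 189 + 3·(-1) = 28
Comparing — Policy A: L=-1155, Policy B: L=-211, Policy C: L=28. Lowest is -1155 (Policy A).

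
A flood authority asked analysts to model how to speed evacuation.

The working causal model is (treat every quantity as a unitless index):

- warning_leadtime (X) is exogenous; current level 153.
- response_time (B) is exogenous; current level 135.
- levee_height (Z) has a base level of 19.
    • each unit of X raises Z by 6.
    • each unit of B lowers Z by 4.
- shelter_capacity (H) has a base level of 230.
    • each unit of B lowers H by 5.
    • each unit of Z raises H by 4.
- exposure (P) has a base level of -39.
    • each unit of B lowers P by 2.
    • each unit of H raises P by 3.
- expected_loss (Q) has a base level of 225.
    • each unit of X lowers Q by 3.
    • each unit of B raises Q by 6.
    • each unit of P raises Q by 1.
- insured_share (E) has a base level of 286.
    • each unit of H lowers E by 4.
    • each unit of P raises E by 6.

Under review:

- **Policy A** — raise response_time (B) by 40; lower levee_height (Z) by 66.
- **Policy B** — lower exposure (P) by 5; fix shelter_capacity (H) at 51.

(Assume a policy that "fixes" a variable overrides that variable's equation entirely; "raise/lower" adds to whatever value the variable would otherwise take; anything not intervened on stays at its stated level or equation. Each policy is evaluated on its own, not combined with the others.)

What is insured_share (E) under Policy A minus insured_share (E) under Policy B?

-618

Policy A (B + 40, Z − 66):
  X = 153
  B = 135 + 40 = 175
  Z = 19 + 6·153 − 4·175 (−66 from intervention) = 171
  H = 230 − 5·175 + 4·171 = 39
  P = -39 − 2·175 + 3·39 = -272
  E = 286 − 4·39 + 6·(-272) = -1502
Policy B (P − 5, H := 51):
  X = 153
  B = 135
  Z = 19 + 6·153 − 4·135 = 397
  H = 51
  P = -39 − 2·135 + 3·51 (−5 from intervention) = -161
  E = 286 − 4·51 + 6·(-161) = -884
E: -1502 − (-884) = -618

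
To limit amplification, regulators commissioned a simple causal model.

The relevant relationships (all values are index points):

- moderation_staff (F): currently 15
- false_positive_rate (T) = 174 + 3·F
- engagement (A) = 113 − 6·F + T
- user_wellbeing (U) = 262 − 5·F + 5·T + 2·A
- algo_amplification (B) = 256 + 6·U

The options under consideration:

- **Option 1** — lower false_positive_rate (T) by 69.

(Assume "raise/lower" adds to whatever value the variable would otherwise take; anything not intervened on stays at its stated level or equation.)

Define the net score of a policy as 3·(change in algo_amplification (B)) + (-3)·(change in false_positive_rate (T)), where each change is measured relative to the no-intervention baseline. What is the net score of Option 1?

Baseline:
  F = 15
  T = 174 + 3·15 = 219
  A = 113 − 6·15 + 219 = 242
  U = 262 − 5·15 + 5·219 + 2·242 = 1766
  B = 256 + 6·1766 = 10852
Option 1 (T − 69):
  F = 15
  T = 174 + 3·15 (−69 from intervention) = 150
  A = 113 − 6·15 + 150 = 173
  U = 262 − 5·15 + 5·150 + 2·173 = 1283
  B = 256 + 6·1283 = 7954
ΔB = 7954 − 10852 = -2898; ΔT = 150 − 219 = -69
Score = 3·(-2898) + (-3)·(-69) = -8487

-8487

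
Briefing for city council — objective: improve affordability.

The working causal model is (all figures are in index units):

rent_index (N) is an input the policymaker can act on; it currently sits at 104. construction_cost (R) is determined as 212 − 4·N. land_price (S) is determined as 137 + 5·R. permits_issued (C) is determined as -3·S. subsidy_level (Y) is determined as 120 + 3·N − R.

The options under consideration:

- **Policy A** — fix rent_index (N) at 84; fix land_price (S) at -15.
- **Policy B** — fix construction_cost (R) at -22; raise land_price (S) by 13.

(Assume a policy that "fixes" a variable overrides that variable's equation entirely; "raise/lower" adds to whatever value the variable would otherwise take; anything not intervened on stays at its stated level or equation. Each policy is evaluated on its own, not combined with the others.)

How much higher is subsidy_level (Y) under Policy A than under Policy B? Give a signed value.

42

Policy A (N := 84, S := -15):
  N = 84
  R = 212 − 4·84 = -124
  Y = 120 + 3·84 − (-124) = 496
Policy B (R := -22, S + 13):
  N = 104
  R = -22
  Y = 120 + 3·104 − (-22) = 454
Y: 496 − 454 = 42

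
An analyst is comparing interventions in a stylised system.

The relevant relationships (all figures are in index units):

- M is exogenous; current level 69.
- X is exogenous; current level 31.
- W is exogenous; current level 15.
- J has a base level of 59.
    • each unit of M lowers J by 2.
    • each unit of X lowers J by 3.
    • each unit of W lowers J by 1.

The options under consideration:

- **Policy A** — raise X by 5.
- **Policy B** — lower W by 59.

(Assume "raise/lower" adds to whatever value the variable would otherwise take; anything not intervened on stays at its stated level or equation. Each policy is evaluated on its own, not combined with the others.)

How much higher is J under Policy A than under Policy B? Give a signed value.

-74

Policy A (X + 5):
  M = 69
  X = 31 + 5 = 36
  W = 15
  J = 59 − 2·69 − 3·36 − 15 = -202
Policy B (W − 59):
  M = 69
  X = 31
  W = 15 − 59 = -44
  J = 59 − 2·69 − 3·31 − (-44) = -128
J: -202 − (-128) = -74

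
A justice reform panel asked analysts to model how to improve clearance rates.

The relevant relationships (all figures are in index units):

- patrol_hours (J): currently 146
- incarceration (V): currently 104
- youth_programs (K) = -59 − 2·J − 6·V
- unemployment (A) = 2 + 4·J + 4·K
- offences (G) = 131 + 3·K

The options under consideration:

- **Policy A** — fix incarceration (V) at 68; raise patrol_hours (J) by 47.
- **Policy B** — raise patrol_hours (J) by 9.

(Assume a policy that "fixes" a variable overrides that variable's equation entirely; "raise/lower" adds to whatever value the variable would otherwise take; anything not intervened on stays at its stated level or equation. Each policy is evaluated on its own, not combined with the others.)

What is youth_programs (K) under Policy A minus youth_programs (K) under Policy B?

Policy A (V := 68, J + 47):
  J = 146 + 47 = 193
  V = 68
  K = -59 − 2·193 − 6·68 = -853
Policy B (J + 9):
  J = 146 + 9 = 155
  V = 104
  K = -59 − 2·155 − 6·104 = -993
K: -853 − (-993) = 140

140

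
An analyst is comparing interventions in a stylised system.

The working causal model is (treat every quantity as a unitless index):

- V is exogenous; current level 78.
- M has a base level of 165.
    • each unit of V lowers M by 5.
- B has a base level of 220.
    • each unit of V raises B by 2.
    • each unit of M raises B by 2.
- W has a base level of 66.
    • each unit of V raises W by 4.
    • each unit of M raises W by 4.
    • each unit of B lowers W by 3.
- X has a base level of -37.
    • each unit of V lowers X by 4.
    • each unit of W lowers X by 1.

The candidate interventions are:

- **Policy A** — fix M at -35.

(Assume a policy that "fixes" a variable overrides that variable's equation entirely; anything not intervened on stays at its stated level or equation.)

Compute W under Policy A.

Policy A (M := -35):
  V = 78
  M = -35
  B = 220 + 2·78 + 2·(-35) = 306
  W = 66 + 4·78 + 4·(-35) − 3·306 = -680

-680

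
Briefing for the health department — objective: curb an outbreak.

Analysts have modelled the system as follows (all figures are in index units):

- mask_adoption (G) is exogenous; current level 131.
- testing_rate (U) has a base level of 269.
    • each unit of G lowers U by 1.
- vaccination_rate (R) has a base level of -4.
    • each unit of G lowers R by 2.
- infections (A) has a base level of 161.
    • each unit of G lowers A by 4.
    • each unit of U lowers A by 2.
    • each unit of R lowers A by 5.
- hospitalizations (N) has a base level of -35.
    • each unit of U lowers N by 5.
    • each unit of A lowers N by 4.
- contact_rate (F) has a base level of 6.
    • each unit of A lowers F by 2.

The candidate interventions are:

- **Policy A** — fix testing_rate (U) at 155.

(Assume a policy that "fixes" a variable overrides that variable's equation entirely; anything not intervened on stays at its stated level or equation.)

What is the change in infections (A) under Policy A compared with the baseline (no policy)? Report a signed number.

-34

Baseline:
  G = 131
  U = 269 − 131 = 138
  R = -4 − 2·131 = -266
  A = 161 − 4·131 − 2·138 − 5·(-266) = 691
Policy A (U := 155):
  G = 131
  U = 155
  R = -4 − 2·131 = -266
  A = 161 − 4·131 − 2·155 − 5·(-266) = 657
Change in A: 657 − 691 = -34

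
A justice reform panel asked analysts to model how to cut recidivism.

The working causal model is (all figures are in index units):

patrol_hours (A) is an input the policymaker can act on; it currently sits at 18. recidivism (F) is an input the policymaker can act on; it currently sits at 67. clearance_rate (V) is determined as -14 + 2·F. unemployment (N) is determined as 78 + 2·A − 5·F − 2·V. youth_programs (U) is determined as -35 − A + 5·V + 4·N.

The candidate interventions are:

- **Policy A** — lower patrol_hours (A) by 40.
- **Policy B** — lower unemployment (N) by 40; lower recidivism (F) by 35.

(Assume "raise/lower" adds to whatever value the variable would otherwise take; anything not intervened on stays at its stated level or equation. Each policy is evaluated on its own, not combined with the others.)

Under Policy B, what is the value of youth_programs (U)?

-547

Policy B (N − 40, F − 35):
  A = 18
  F = 67 − 35 = 32
  V = -14 + 2·32 = 50
  N = 78 + 2·18 − 5·32 − 2·50 (−40 from intervention) = -186
  U = -35 − 18 + 5·50 + 4·(-186) = -547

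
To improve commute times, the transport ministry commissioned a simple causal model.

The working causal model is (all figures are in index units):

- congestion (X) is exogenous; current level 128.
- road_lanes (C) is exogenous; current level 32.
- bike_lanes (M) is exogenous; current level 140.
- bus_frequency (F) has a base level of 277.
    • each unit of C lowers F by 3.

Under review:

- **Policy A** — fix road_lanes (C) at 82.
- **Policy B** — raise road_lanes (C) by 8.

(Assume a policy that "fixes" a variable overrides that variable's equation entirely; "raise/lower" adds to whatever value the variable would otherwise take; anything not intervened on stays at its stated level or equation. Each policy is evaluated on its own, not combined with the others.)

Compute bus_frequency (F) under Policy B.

Policy B (C + 8):
  C = 32 + 8 = 40
  F = 277 − 3·40 = 157

157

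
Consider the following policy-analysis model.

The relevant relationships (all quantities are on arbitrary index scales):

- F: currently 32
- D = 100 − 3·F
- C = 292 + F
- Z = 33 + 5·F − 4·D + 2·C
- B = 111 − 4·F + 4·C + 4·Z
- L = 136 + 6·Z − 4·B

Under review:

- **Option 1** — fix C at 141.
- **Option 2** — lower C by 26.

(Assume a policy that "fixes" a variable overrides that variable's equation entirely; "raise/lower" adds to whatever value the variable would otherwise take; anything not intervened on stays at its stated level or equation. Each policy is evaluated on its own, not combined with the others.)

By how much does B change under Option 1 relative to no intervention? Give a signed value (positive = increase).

Baseline:
  F = 32
  D = 100 − 3·32 = 4
  C = 292 + 32 = 324
  Z = 33 + 5·32 − 4·4 + 2·324 = 825
  B = 111 − 4·32 + 4·324 + 4·825 = 4579
Option 1 (C := 141):
  F = 32
  D = 100 − 3·32 = 4
  C = 141
  Z = 33 + 5·32 − 4·4 + 2·141 = 459
  B = 111 − 4·32 + 4·141 + 4·459 = 2383
Change in B: 2383 − 4579 = -2196

-2196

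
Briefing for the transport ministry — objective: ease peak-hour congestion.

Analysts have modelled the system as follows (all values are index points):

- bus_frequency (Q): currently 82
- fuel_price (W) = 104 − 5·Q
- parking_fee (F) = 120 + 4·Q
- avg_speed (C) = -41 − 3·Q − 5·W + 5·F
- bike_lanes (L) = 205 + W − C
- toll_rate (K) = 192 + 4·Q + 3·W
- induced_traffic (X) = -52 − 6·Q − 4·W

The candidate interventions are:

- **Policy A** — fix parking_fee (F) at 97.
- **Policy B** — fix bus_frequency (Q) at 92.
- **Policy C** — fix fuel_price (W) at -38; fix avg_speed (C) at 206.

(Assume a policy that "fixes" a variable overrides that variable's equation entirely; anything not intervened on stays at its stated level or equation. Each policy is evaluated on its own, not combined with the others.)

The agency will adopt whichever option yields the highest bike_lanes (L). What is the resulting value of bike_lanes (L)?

Policy A (F := 97):
  Q = 82
  W = 104 − 5·82 = -306
  F = 97
  C = -41 − 3·82 − 5·(-306) + 5·97 = 1728
  L = 205 + (-306) − 1728 = -1829
Policy B (Q := 92):
  Q = 92
  W = 104 − 5·92 = -356
  F = 120 + 4·92 = 488
  C = -41 − 3·92 − 5·(-356) + 5·488 = 3903
  L = 205 + (-356) − 3903 = -4054
Policy C (W := -38, C := 206):
  Q = 82
  W = -38
  F = 120 + 4·82 = 448
  C = 206
  L = 205 + (-38) − 206 = -39
Comparing — Policy A: L=-1829, Policy B: L=-4054, Policy C: L=-39. Highest is -39 (Policy C).

-39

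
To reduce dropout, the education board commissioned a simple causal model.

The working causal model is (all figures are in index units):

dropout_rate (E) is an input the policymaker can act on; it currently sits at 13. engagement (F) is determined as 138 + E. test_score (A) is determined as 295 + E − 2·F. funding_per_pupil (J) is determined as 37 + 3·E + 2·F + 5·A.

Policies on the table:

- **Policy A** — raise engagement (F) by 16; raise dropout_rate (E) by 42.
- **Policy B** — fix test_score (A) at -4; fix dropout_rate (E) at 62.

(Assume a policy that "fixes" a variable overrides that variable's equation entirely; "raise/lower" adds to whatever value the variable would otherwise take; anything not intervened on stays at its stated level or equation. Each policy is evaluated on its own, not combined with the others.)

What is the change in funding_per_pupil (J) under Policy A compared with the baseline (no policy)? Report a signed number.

-128

Baseline:
  E = 13
  F = 138 + 13 = 151
  A = 295 + 13 − 2·151 = 6
  J = 37 + 3·13 + 2·151 + 5·6 = 408
Policy A (F + 16, E + 42):
  E = 13 + 42 = 55
  F = 138 + 55 (+16 from intervention) = 209
  A = 295 + 55 − 2·209 = -68
  J = 37 + 3·55 + 2·209 + 5·(-68) = 280
Change in J: 280 − 408 = -128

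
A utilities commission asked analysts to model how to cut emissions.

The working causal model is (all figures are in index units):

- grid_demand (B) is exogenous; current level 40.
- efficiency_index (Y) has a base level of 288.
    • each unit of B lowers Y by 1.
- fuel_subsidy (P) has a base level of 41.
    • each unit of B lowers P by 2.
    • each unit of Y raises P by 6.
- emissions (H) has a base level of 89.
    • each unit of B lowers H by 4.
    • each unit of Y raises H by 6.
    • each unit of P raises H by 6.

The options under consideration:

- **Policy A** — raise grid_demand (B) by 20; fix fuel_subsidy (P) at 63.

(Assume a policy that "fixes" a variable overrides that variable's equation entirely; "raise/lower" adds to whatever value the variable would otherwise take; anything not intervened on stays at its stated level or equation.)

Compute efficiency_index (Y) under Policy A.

228

Policy A (B + 20, P := 63):
  B = 40 + 20 = 60
  Y = 288 − 60 = 228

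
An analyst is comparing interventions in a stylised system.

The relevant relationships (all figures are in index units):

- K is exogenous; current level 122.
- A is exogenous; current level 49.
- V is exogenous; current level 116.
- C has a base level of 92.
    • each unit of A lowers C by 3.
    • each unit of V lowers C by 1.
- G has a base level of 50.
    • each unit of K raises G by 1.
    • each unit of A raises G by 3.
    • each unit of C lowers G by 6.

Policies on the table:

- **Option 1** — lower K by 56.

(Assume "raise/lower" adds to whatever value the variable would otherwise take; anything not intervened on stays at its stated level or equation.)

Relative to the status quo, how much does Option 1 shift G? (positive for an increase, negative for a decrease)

-56

Baseline:
  K = 122
  A = 49
  V = 116
  C = 92 − 3·49 − 116 = -171
  G = 50 + 122 + 3·49 − 6·(-171) = 1345
Option 1 (K − 56):
  K = 122 − 56 = 66
  A = 49
  V = 116
  C = 92 − 3·49 − 116 = -171
  G = 50 + 66 + 3·49 − 6·(-171) = 1289
Change in G: 1289 − 1345 = -56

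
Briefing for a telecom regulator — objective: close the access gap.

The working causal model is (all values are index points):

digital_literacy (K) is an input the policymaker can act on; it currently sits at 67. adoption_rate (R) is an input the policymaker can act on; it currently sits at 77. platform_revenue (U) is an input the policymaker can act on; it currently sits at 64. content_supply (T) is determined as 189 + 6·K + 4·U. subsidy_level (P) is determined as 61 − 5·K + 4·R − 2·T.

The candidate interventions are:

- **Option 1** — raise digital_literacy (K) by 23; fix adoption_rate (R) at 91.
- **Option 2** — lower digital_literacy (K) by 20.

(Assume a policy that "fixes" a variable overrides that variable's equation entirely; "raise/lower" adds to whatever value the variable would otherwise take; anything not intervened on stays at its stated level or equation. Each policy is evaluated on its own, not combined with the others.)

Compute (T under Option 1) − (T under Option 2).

258

Option 1 (K + 23, R := 91):
  K = 67 + 23 = 90
  U = 64
  T = 189 + 6·90 + 4·64 = 985
Option 2 (K − 20):
  K = 67 − 20 = 47
  U = 64
  T = 189 + 6·47 + 4·64 = 727
T: 985 − 727 = 258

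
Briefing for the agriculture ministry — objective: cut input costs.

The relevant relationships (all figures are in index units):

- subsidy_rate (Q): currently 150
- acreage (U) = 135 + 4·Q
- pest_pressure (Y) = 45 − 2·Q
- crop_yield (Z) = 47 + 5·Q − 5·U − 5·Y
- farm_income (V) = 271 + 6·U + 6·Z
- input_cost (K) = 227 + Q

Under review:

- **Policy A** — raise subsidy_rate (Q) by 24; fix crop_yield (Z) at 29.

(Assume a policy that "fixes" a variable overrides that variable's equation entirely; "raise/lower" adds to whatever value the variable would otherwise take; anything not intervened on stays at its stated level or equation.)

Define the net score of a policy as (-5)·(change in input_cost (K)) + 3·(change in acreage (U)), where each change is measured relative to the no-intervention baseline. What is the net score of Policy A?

168

Baseline:
  Q = 150
  U = 135 + 4·150 = 735
  K = 227 + 150 = 377
Policy A (Q + 24, Z := 29):
  Q = 150 + 24 = 174
  U = 135 + 4·174 = 831
  K = 227 + 174 = 401
ΔK = 401 − 377 = 24; ΔU = 831 − 735 = 96
Score = (-5)·24 + 3·96 = 168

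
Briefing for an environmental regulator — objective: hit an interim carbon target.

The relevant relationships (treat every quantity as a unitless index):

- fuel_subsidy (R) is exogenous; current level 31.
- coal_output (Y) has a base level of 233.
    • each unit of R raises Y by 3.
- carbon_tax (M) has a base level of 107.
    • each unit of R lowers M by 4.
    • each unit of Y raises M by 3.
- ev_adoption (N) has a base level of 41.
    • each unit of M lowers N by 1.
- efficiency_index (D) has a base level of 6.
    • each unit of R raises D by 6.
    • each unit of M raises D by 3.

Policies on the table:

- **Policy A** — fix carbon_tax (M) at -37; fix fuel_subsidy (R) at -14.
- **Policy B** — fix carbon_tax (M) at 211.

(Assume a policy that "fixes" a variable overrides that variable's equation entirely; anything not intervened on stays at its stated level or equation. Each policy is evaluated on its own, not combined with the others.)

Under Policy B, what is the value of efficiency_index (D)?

825

Policy B (M := 211):
  R = 31
  Y = 233 + 3·31 = 326
  M = 211
  D = 6 + 6·31 + 3·211 = 825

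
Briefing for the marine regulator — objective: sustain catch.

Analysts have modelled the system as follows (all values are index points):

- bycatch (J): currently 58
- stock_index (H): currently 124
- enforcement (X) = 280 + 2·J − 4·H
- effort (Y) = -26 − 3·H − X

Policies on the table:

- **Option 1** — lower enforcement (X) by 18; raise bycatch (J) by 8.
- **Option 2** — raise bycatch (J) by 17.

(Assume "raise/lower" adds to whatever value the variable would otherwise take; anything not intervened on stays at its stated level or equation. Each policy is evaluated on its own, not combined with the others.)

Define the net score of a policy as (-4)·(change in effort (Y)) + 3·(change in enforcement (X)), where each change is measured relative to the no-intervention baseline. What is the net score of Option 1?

-14

Baseline:
  J = 58
  H = 124
  X = 280 + 2·58 − 4·124 = -100
  Y = -26 − 3·124 − (-100) = -298
Option 1 (X − 18, J + 8):
  J = 58 + 8 = 66
  H = 124
  X = 280 + 2·66 − 4·124 (−18 from intervention) = -102
  Y = -26 − 3·124 − (-102) = -296
ΔY = -296 − (-298) = 2; ΔX = -102 − (-100) = -2
Score = (-4)·2 + 3·(-2) = -14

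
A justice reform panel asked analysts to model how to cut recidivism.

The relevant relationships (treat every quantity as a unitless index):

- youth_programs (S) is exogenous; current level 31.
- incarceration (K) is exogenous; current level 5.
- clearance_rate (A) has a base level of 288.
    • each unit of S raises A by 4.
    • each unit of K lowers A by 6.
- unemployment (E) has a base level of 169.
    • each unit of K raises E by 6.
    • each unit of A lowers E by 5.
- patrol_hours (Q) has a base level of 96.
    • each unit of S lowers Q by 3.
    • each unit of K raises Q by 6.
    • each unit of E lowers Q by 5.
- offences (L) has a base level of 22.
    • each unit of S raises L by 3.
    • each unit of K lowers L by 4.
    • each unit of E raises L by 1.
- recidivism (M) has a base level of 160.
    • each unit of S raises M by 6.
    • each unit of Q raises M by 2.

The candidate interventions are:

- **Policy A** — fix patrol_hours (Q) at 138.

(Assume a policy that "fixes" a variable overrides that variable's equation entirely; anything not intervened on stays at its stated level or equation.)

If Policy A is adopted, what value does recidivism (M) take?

622

Policy A (Q := 138):
  S = 31
  K = 5
  A = 288 + 4·31 − 6·5 = 382
  E = 169 + 6·5 − 5·382 = -1711
  Q = 138
  M = 160 + 6·31 + 2·138 = 622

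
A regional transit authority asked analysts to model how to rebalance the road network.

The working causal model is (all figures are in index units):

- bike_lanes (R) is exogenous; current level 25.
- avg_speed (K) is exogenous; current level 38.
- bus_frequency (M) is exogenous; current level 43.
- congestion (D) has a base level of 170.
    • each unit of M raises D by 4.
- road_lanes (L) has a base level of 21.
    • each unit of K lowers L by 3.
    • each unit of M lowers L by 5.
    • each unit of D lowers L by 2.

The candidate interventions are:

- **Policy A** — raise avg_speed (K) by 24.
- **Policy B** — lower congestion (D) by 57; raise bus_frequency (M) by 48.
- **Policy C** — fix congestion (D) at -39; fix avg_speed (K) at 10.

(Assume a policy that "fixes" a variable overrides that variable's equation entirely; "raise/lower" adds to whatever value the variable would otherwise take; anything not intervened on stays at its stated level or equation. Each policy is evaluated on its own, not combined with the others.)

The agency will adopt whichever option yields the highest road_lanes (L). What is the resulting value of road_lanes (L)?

Policy A (K + 24):
  K = 38 + 24 = 62
  M = 43
  D = 170 + 4·43 = 342
  L = 21 − 3·62 − 5·43 − 2·342 = -1064
Policy B (D − 57, M + 48):
  K = 38
  M = 43 + 48 = 91
  D = 170 + 4·91 (−57 from intervention) = 477
  L = 21 − 3·38 − 5·91 − 2·477 = -1502
Policy C (D := -39, K := 10):
  K = 10
  M = 43
  D = -39
  L = 21 − 3·10 − 5·43 − 2·(-39) = -146
Comparing — Policy A: L=-1064, Policy B: L=-1502, Policy C: L=-146. Highest is -146 (Policy C).

-146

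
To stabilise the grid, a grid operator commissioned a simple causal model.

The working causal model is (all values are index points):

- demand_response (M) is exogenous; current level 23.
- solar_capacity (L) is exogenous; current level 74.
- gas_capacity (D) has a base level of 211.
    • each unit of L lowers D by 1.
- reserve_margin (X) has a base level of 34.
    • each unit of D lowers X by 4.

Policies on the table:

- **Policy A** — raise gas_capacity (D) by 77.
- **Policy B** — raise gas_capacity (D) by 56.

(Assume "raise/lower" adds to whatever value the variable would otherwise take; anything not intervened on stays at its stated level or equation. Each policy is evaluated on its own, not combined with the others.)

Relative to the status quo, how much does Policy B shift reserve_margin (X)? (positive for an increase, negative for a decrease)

Baseline:
  L = 74
  D = 211 − 74 = 137
  X = 34 − 4·137 = -514
Policy B (D + 56):
  L = 74
  D = 211 − 74 (+56 from intervention) = 193
  X = 34 − 4·193 = -738
Change in X: -738 − (-514) = -224

-224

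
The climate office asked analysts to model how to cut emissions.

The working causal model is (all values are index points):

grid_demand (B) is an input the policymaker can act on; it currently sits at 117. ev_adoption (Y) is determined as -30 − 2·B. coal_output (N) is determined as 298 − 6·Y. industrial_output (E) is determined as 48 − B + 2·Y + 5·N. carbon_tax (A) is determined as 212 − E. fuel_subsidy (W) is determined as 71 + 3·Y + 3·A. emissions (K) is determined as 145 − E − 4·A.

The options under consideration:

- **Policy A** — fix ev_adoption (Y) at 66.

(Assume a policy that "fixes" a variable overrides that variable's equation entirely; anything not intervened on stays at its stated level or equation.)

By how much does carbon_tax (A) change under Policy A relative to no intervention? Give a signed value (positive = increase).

Baseline:
  B = 117
  Y = -30 − 2·117 = -264
  N = 298 − 6·(-264) = 1882
  E = 48 − 117 + 2·(-264) + 5·1882 = 8813
  A = 212 − 8813 = -8601
Policy A (Y := 66):
  B = 117
  Y = 66
  N = 298 − 6·66 = -98
  E = 48 − 117 + 2·66 + 5·(-98) = -427
  A = 212 − (-427) = 639
Change in A: 639 − (-8601) = 9240

9240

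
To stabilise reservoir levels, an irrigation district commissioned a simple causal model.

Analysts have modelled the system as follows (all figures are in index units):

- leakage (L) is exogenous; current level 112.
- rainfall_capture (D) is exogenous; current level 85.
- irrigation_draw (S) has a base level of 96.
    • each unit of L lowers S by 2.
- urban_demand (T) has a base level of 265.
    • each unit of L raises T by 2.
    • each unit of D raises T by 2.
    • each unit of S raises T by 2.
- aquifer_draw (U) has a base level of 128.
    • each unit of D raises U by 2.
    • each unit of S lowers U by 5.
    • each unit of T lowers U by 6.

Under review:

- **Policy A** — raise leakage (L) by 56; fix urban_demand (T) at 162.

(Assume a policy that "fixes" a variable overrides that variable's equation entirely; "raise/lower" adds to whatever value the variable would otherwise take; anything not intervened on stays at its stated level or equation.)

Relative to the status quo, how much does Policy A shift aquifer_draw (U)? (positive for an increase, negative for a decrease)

2006

Baseline:
  L = 112
  D = 85
  S = 96 − 2·112 = -128
  T = 265 + 2·112 + 2·85 + 2·(-128) = 403
  U = 128 + 2·85 − 5·(-128) − 6·403 = -1480
Policy A (L + 56, T := 162):
  L = 112 + 56 = 168
  D = 85
  S = 96 − 2·168 = -240
  T = 162
  U = 128 + 2·85 − 5·(-240) − 6·162 = 526
Change in U: 526 − (-1480) = 2006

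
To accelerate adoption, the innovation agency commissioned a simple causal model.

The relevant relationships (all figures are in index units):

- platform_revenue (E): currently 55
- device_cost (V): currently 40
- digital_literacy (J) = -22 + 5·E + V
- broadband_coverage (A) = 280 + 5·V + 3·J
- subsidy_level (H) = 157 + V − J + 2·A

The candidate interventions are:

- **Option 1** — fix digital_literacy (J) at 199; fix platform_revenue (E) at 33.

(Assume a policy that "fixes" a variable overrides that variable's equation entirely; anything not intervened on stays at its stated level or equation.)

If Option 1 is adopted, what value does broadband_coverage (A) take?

Option 1 (J := 199, E := 33):
  E = 33
  V = 40
  J = 199
  A = 280 + 5·40 + 3·199 = 1077

1077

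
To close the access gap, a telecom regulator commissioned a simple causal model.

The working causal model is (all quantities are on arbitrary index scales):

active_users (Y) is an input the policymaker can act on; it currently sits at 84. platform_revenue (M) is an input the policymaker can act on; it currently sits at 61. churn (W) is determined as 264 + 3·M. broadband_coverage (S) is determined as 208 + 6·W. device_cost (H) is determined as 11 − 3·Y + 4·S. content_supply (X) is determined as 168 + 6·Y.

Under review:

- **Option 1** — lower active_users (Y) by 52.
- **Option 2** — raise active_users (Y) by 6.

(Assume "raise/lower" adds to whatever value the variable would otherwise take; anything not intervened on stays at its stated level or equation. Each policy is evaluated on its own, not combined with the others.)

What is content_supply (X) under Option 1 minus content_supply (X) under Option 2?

Option 1 (Y − 52):
  Y = 84 − 52 = 32
  X = 168 + 6·32 = 360
Option 2 (Y + 6):
  Y = 84 + 6 = 90
  X = 168 + 6·90 = 708
X: 360 − 708 = -348

-348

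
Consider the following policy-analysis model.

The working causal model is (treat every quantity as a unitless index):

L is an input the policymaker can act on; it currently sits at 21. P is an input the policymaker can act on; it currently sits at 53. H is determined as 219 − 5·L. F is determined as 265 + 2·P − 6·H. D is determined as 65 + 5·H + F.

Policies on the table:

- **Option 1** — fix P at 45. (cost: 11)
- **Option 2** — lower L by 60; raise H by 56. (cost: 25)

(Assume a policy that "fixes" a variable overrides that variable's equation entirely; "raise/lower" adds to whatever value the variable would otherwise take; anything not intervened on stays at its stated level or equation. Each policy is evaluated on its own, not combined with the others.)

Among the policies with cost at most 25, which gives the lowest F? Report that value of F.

-2449

Option 1 (P := 45):
  L = 21
  P = 45
  H = 219 − 5·21 = 114
  F = 265 + 2·45 − 6·114 = -329
Option 2 (L − 60, H + 56):
  L = 21 − 60 = -39
  P = 53
  H = 219 − 5·(-39) (+56 from intervention) = 470
  F = 265 + 2·53 − 6·470 = -2449
Comparing — Option 1: F=-329, Option 2: F=-2449. Lowest is -2449 (Option 2).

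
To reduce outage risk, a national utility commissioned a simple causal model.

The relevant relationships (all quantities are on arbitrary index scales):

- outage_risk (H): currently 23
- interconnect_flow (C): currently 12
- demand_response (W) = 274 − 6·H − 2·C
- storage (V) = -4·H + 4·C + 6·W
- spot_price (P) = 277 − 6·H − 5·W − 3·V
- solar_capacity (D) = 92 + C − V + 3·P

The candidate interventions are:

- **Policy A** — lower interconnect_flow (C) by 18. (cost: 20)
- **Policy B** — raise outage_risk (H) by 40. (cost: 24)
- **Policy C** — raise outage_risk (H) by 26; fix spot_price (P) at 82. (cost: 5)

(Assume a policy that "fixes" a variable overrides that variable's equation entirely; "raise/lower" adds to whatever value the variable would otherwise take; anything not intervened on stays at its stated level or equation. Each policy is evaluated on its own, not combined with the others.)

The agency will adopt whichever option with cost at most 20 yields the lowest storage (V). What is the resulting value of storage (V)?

-412

Policy A (C − 18):
  H = 23
  C = 12 − 18 = -6
  W = 274 − 6·23 − 2·(-6) = 148
  V = 0 − 4·23 + 4·(-6) + 6·148 = 772
Policy C (H + 26, P := 82):
  H = 23 + 26 = 49
  C = 12
  W = 274 − 6·49 − 2·12 = -44
  V = 0 − 4·49 + 4·12 + 6·(-44) = -412
Comparing — Policy A: V=772, Policy C: V=-412. Lowest is -412 (Policy C).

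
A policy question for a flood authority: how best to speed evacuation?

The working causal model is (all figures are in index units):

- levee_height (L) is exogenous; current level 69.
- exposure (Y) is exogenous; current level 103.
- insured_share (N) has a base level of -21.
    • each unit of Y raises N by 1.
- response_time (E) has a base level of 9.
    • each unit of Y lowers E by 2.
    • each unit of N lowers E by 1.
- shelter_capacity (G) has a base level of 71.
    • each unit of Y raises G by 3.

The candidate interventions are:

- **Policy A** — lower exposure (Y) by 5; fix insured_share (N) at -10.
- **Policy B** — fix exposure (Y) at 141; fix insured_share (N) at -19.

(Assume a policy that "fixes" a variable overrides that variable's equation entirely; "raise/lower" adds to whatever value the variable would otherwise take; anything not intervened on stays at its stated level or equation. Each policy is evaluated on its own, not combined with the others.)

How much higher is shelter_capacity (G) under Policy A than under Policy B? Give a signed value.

-129

Policy A (Y − 5, N := -10):
  Y = 103 − 5 = 98
  G = 71 + 3·98 = 365
Policy B (Y := 141, N := -19):
  Y = 141
  G = 71 + 3·141 = 494
G: 365 − 494 = -129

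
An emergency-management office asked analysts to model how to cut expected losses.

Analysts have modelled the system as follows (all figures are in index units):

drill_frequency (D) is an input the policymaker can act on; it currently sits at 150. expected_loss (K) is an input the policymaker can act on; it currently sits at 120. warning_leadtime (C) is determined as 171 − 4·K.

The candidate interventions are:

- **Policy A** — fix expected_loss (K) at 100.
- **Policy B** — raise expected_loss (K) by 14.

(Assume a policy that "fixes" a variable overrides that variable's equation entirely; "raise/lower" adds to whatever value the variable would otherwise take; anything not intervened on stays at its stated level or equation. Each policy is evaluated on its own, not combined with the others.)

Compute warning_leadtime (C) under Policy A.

Policy A (K := 100):
  K = 100
  C = 171 − 4·100 = -229

-229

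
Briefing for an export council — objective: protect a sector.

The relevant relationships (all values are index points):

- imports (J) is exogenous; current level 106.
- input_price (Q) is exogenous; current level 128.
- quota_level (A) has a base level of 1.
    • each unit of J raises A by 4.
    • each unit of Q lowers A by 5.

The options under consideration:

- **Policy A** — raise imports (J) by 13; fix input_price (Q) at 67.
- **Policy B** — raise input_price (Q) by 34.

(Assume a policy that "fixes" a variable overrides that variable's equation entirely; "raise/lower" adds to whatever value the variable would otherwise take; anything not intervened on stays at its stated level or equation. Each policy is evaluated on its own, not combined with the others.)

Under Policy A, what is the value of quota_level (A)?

142

Policy A (J + 13, Q := 67):
  J = 106 + 13 = 119
  Q = 67
  A = 1 + 4·119 − 5·67 = 142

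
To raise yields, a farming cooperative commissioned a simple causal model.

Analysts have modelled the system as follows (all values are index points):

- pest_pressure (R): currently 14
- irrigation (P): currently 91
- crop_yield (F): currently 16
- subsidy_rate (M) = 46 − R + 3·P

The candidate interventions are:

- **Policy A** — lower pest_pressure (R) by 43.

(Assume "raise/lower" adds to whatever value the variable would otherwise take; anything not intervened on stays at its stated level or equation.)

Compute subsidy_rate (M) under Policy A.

348

Policy A (R − 43):
  R = 14 − 43 = -29
  P = 91
  M = 46 − (-29) + 3·91 = 348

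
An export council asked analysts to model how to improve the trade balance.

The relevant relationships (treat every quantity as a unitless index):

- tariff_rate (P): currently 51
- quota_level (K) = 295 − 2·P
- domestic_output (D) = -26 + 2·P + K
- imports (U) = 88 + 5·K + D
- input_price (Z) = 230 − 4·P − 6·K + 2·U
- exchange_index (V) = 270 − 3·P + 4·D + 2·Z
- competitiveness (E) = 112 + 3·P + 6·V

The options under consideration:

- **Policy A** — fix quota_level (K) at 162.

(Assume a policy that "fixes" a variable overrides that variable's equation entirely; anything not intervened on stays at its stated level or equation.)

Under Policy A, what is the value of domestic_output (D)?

238

Policy A (K := 162):
  P = 51
  K = 162
  D = -26 + 2·51 + 162 = 238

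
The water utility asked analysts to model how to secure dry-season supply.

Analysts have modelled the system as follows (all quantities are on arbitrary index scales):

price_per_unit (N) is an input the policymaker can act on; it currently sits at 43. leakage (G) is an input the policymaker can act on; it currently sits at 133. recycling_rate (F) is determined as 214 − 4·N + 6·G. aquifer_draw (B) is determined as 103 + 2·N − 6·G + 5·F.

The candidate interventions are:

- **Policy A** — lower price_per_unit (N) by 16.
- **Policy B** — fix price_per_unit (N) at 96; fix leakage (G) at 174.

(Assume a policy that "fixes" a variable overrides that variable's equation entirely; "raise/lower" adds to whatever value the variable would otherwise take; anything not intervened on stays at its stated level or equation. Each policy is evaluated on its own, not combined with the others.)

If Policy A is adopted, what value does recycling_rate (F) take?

904

Policy A (N − 16):
  N = 43 − 16 = 27
  G = 133
  F = 214 − 4·27 + 6·133 = 904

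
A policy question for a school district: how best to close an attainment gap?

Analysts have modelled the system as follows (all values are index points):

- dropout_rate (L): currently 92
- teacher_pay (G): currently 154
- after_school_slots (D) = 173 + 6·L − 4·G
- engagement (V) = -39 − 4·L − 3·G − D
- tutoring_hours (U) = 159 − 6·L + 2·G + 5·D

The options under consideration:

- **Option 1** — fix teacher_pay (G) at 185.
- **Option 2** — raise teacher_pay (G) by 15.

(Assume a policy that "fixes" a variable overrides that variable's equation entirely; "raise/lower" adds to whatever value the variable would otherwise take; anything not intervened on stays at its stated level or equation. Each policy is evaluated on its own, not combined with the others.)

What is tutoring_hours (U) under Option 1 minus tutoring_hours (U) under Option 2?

Option 1 (G := 185):
  L = 92
  G = 185
  D = 173 + 6·92 − 4·185 = -15
  U = 159 − 6·92 + 2·185 + 5·(-15) = -98
Option 2 (G + 15):
  L = 92
  G = 154 + 15 = 169
  D = 173 + 6·92 − 4·169 = 49
  U = 159 − 6·92 + 2·169 + 5·49 = 190
U: -98 − 190 = -288

-288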